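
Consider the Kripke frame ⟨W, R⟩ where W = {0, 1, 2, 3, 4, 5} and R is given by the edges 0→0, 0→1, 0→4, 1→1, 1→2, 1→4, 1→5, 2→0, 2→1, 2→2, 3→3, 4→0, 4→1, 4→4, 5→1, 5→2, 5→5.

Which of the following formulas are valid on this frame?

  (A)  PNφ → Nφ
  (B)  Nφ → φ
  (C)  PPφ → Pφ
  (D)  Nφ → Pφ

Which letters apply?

B, D

R is reflexive: each world relates to itself.
R is not transitive: 0 R 1 and 1 R 2 but not 0 R 2.
R is not euclidean: 0 R 1 and 0 R 0 but not 1 R 0.
R is serial: every world has an R-successor.
(A) PNφ → Nφ is the dual of axiom 5, which corresponds to the euclidean property. R is not euclidean — not valid.
(B) Nφ → φ is axiom T; it is valid on a frame exactly when R is reflexive. R is reflexive, so valid.
(C) PPφ → Pφ is the dual of axiom 4, which corresponds to transitivity. R is not transitive — not valid.
(D) Nφ → Pφ (axiom D) characterises the serial frames. R is serial — valid.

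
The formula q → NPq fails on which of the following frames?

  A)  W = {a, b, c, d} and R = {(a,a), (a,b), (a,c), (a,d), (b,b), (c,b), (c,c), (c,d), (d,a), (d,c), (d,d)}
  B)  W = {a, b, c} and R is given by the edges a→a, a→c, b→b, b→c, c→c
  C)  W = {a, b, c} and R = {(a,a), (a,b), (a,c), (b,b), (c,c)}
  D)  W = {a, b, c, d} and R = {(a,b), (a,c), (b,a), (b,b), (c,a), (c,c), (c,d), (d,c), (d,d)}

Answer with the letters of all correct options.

The schema q → NPq is axiom B; it is valid on a frame iff R is symmetric.
(A) R is not symmetric (a R b but not b R a), so the schema fails here.
(B) R is not symmetric (a R c but not c R a), so the schema fails here.
(C) R is not symmetric (a R b but not b R a), so the schema fails here.
(D) R is symmetric (every R-edge is matched by its reverse), so the schema is valid here.

A, B, C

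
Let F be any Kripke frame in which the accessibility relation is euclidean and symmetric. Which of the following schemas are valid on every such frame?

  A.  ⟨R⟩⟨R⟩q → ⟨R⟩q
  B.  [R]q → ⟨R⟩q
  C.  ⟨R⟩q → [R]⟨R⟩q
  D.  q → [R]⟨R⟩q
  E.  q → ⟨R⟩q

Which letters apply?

A, C, D

A symmetric euclidean relation is transitive (uRv and vRw give vRu by symmetry, then uRw by the euclidean condition, applied at v).
(A) ⟨R⟩⟨R⟩q → ⟨R⟩q is the dual of axiom 4, which corresponds to transitivity. Every such R is transitive — valid.
(B) [R]q → ⟨R⟩q (axiom D) characterises the serial frames. Such an R need not be serial — not valid.
(C) ⟨R⟩q → [R]⟨R⟩q is axiom 5, which corresponds to the euclidean property. Every such R is euclidean — valid.
(D) q → [R]⟨R⟩q is axiom B; it is valid on a frame exactly when R is symmetric. Every such R is symmetric, so valid.
(E) q → ⟨R⟩q is the dual of axiom T; it is valid on a frame exactly when R is reflexive. Such an R need not be reflexive, so not valid.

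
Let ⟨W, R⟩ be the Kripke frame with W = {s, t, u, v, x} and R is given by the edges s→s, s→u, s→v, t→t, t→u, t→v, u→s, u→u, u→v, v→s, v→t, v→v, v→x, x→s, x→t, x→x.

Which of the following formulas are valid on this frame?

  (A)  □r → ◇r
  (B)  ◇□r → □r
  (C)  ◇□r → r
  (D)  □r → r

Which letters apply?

R is reflexive: each world relates to itself.
R is not symmetric: t R u but not u R t.
R is not euclidean: s R v and s R u but not v R u.
R is serial: every world has an R-successor.
(A) □r → ◇r (axiom D) characterises the serial frames. R is serial — valid.
(B) the dual of axiom 5: valid iff R is euclidean. R is not euclidean — not valid.
(C) ◇□r → r is the dual of axiom B; it is valid on a frame exactly when R is symmetric. R is not symmetric, so not valid.
(D) □r → r (axiom T) characterises the reflexive frames. R is reflexive — valid.

A, D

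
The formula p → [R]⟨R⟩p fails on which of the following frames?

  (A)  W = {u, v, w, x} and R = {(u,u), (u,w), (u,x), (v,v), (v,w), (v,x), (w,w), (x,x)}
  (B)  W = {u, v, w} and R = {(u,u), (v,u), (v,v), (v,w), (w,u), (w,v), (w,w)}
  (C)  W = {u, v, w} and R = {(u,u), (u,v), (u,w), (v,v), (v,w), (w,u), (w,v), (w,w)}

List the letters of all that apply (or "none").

The schema p → [R]⟨R⟩p is axiom B; it is valid on a frame iff R is symmetric.
(A) R is not symmetric (u R w but not w R u), so the schema fails here.
(B) R is not symmetric (v R u but not u R v), so the schema fails here.
(C) R is not symmetric (u R v but not v R u), so the schema fails here.

A, B, C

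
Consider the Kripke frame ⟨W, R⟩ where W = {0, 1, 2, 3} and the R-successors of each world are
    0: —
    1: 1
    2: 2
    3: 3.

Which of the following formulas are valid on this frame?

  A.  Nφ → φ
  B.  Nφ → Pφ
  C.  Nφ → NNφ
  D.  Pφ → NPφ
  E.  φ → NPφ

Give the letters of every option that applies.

C, D, E

R is not reflexive: not 0 R 0.
R is symmetric: every R-edge is matched by its reverse.
R is transitive: R is closed under composition.
R is euclidean: any two R-successors of the same world are R-related.
R is not serial: 0 has no R-successor.
(A) Nφ → φ is axiom T, which corresponds to reflexivity. R is not reflexive — not valid.
(B) Nφ → Pφ is axiom D; it is valid on a frame exactly when R is serial. R is not serial, so not valid.
(C) axiom 4: valid iff R is transitive. R is transitive — valid.
(D) Pφ → NPφ is axiom 5; it is valid on a frame exactly when R is euclidean. R is euclidean, so valid.
(E) φ → NPφ (axiom B) characterises the symmetric frames. R is symmetric — valid.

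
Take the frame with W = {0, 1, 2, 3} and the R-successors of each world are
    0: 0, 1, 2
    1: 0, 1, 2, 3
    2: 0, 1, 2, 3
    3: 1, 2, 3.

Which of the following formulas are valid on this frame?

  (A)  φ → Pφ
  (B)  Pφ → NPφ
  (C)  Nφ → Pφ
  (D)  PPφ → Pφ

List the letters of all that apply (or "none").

R is reflexive: each world relates to itself.
R is not transitive: 0 R 1 and 1 R 3 but not 0 R 3.
R is not euclidean: 1 R 0 and 1 R 3 but not 0 R 3.
R is serial: every world has an R-successor.
(A) φ → Pφ is the dual of axiom T, which corresponds to reflexivity. R is reflexive — valid.
(B) Pφ → NPφ (axiom 5) characterises the euclidean frames. R is not euclidean — not valid.
(C) Nφ → Pφ is axiom D, which corresponds to seriality. R is serial — valid.
(D) PPφ → Pφ is the dual of axiom 4; it is valid on a frame exactly when R is transitive. R is not transitive, so not valid.

A, C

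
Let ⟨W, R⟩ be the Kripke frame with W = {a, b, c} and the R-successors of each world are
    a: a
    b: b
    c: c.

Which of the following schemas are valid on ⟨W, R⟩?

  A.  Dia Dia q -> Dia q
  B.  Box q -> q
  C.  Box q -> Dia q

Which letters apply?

A, B, C

R is reflexive: each world relates to itself.
R is transitive: R is closed under composition.
R is serial: every world has an R-successor.
(A) the dual of axiom 4: valid iff R is transitive. R is transitive — valid.
(B) axiom T: valid iff R is reflexive. R is reflexive — valid.
(C) Box q -> Dia q is axiom D; it is valid on a frame exactly when R is serial. R is serial, so valid.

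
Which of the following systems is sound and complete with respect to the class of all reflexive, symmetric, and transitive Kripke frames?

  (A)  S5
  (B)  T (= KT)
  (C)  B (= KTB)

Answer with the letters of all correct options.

(A) S5 is determined by exactly this class.
(B) T (= KT) is determined by the class of reflexive frames.
(C) B (= KTB) is determined by the class of reflexive and symmetric frames.

A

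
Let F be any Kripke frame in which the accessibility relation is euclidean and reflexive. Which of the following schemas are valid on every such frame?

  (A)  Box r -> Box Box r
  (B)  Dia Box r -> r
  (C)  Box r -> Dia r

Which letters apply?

A, B, C

A reflexive euclidean relation is also symmetric (from wRw and wRv the euclidean condition gives vRw) and hence transitive; it is an equivalence relation.
(A) axiom 4: valid iff R is transitive. Every such R is transitive — valid.
(B) Dia Box r -> r is the dual of axiom B; it is valid on a frame exactly when R is symmetric. Every such R is symmetric, so valid.
(C) Box r -> Dia r is axiom D; it is valid on a frame exactly when R is serial. Every such R is serial, so valid.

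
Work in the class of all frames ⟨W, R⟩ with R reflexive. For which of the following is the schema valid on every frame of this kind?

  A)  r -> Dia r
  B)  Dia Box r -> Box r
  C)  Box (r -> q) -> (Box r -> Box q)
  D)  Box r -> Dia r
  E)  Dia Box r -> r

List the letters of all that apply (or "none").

A, C, D

A reflexive relation is serial.
(A) r -> Dia r is the dual of axiom T; it is valid on a frame exactly when R is reflexive. Every such R is reflexive, so valid.
(B) Dia Box r -> Box r (the dual of axiom 5) characterises the euclidean frames. Such an R need not be euclidean — not valid.
(C) Box (r -> q) -> (Box r -> Box q) is axiom K, valid on every Kripke frame — valid.
(D) Box r -> Dia r is axiom D, which corresponds to seriality. Every such R is serial — valid.
(E) Dia Box r -> r is the dual of axiom B; it is valid on a frame exactly when R is symmetric. Such an R need not be symmetric, so not valid.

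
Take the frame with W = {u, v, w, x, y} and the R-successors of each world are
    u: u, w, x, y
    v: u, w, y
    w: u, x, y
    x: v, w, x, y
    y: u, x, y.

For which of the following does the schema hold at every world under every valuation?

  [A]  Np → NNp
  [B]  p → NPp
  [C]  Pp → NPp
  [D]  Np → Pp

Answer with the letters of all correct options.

D

R is not symmetric: u R x but not x R u.
R is not transitive: u R x and x R v but not u R v.
R is not euclidean: u R x and u R u but not x R u.
R is serial: every world has an R-successor.
(A) Np → NNp is axiom 4; it is valid on a frame exactly when R is transitive. R is not transitive, so not valid.
(B) p → NPp is axiom B, which corresponds to symmetry. R is not symmetric — not valid.
(C) Pp → NPp (axiom 5) characterises the euclidean frames. R is not euclidean — not valid.
(D) axiom D: valid iff R is serial. R is serial — valid.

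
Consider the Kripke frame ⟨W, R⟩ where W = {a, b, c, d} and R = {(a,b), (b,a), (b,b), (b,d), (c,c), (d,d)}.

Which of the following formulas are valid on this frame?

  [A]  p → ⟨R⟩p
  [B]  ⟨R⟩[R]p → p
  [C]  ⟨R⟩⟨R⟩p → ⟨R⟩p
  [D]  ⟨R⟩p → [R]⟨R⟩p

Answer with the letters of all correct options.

R is not reflexive: not a R a.
R is not symmetric: b R d but not d R b.
R is not transitive: a R b and b R a but not a R a.
R is not euclidean: b R a and b R d but not a R d.
(A) the dual of axiom T: valid iff R is reflexive. R is not reflexive — not valid.
(B) the dual of axiom B: valid iff R is symmetric. R is not symmetric — not valid.
(C) ⟨R⟩⟨R⟩p → ⟨R⟩p is the dual of axiom 4, which corresponds to transitivity. R is not transitive — not valid.
(D) ⟨R⟩p → [R]⟨R⟩p (axiom 5) characterises the euclidean frames. R is not euclidean — not valid.

none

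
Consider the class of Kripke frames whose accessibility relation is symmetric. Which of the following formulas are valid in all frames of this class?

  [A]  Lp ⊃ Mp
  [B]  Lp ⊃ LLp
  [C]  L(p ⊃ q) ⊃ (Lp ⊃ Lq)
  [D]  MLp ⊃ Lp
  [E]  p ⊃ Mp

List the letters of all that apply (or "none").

C

(A) Lp ⊃ Mp is axiom D; it is valid on a frame exactly when R is serial. Such an R need not be serial, so not valid.
(B) Lp ⊃ LLp (axiom 4) characterises the transitive frames. Such an R need not be transitive — not valid.
(C) L(p ⊃ q) ⊃ (Lp ⊃ Lq) is the K axiom; it holds on all frames — valid.
(D) MLp ⊃ Lp is the dual of axiom 5; it is valid on a frame exactly when R is euclidean. Such an R need not be euclidean, so not valid.
(E) p ⊃ Mp is the dual of axiom T; it is valid on a frame exactly when R is reflexive. Such an R need not be reflexive, so not valid.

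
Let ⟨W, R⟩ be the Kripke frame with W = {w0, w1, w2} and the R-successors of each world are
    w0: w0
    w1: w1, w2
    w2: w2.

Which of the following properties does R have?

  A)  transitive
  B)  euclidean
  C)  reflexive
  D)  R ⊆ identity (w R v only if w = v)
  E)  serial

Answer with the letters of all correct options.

(A) transitive: R is closed under composition.
(B) not euclidean: w1 R w2 and w1 R w1 but not w2 R w1.
(C) reflexive: each world relates to itself.
(D) not ⊆ identity: w1 R w2 with w1 ≠ w2.
(E) serial: every world has an R-successor.

A, C, E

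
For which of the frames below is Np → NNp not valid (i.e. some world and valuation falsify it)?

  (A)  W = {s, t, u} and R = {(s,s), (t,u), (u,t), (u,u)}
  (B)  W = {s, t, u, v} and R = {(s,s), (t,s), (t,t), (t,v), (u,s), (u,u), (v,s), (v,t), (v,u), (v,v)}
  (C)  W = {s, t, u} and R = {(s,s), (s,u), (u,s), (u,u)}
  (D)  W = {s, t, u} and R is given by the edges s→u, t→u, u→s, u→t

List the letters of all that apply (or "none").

A, B, D

The schema Np → NNp is axiom 4; it is valid on a frame iff R is transitive.
(A) R is not transitive (t R u and u R t but not t R t), so the schema fails here.
(B) R is not transitive (t R v and v R u but not t R u), so the schema fails here.
(C) R is transitive (R is closed under composition), so the schema is valid here.
(D) R is not transitive (s R u and u R s but not s R s), so the schema fails here.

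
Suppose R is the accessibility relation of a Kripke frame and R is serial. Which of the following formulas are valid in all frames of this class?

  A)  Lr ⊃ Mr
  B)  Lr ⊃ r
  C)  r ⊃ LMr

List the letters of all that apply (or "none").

(A) axiom D: valid iff R is serial. Every such R is serial — valid.
(B) Lr ⊃ r is axiom T; it is valid on a frame exactly when R is reflexive. Such an R need not be reflexive, so not valid.
(C) r ⊃ LMr is axiom B, which corresponds to symmetry. Such an R need not be symmetric — not valid.

A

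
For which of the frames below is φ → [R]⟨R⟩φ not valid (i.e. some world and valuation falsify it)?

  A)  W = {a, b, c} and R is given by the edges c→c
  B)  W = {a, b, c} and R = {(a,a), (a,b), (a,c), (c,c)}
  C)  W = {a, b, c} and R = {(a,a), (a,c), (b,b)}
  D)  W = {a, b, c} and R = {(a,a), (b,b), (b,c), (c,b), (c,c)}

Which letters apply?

B, C

The schema φ → [R]⟨R⟩φ is axiom B; it is valid on a frame iff R is symmetric.
(A) R is symmetric (every R-edge is matched by its reverse), so the schema is valid here.
(B) R is not symmetric (a R b but not b R a), so the schema fails here.
(C) R is not symmetric (a R c but not c R a), so the schema fails here.
(D) R is symmetric (every R-edge is matched by its reverse), so the schema is valid here.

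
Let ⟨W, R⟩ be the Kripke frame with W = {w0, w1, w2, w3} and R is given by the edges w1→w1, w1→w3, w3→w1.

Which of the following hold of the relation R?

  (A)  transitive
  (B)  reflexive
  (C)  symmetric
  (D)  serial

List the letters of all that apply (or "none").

(A) not transitive: w3 R w1 and w1 R w3 but not w3 R w3.
(B) not reflexive: not w0 R w0.
(C) symmetric: every R-edge is matched by its reverse.
(D) not serial: w0 has no R-successor.

C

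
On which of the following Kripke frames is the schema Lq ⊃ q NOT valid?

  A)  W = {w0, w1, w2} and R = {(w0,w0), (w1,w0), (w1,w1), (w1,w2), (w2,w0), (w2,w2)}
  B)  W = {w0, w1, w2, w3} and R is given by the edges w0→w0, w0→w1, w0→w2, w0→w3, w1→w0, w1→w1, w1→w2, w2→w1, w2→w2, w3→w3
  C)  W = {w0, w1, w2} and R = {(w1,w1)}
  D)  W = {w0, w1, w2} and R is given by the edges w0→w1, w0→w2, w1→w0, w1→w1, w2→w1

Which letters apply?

The schema Lq ⊃ q is axiom T; it is valid on a frame iff R is reflexive.
(A) R is reflexive (each world relates to itself), so the schema is valid here.
(B) R is reflexive (each world relates to itself), so the schema is valid here.
(C) R is not reflexive (not w0 R w0), so the schema fails here.
(D) R is not reflexive (not w0 R w0), so the schema fails here.

C, D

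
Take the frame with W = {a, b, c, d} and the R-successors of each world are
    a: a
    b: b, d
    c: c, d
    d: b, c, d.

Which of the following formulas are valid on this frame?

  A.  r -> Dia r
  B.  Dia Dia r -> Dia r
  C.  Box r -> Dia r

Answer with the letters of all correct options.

A, C

R is reflexive: each world relates to itself.
R is not transitive: b R d and d R c but not b R c.
R is serial: every world has an R-successor.
(A) r -> Dia r is the dual of axiom T, which corresponds to reflexivity. R is reflexive — valid.
(B) the dual of axiom 4: valid iff R is transitive. R is not transitive — not valid.
(C) Box r -> Dia r (axiom D) characterises the serial frames. R is serial — valid.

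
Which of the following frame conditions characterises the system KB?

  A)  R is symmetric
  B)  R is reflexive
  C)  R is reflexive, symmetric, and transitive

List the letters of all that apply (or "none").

A

(A) KB is sound and complete for exactly this class.
(B) this class determines T (= KT), not KB.
(C) this class determines S5, not KB.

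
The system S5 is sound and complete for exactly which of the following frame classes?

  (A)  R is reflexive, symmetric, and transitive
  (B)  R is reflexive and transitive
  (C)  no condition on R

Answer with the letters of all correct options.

(A) S5 is sound and complete for exactly this class.
(B) this class determines S4, not S5.
(C) this class determines K, not S5.

A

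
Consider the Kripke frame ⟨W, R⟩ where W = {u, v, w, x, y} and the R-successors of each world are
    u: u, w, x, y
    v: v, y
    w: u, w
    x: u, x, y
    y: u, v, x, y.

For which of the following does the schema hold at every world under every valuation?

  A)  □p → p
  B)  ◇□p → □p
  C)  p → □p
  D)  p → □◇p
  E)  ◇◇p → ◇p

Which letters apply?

A, D

R is reflexive: each world relates to itself.
R is symmetric: every R-edge is matched by its reverse.
R is not transitive: u R y and y R v but not u R v.
R is not euclidean: u R w and u R x but not w R x.
R is not a subset of the identity: u R w with u ≠ w.
(A) axiom T: valid iff R is reflexive. R is reflexive — valid.
(B) the dual of axiom 5: valid iff R is euclidean. R is not euclidean — not valid.
(C) p → □p is valid only on frames where every R-edge is a self-loop. Here R ⊄ identity — not valid.
(D) p → □◇p is axiom B; it is valid on a frame exactly when R is symmetric. R is symmetric, so valid.
(E) ◇◇p → ◇p is the dual of axiom 4; it is valid on a frame exactly when R is transitive. R is not transitive, so not valid.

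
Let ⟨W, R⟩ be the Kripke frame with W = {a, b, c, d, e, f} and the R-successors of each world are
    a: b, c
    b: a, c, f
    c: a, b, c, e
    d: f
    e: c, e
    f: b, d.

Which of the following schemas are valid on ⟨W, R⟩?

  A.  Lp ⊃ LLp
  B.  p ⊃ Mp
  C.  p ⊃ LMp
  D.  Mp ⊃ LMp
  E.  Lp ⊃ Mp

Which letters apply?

R is not reflexive: not a R a.
R is symmetric: every R-edge is matched by its reverse.
R is not transitive: a R b and b R a but not a R a.
R is not euclidean: b R a and b R f but not a R f.
R is serial: every world has an R-successor.
(A) Lp ⊃ LLp is axiom 4, which corresponds to transitivity. R is not transitive — not valid.
(B) p ⊃ Mp is the dual of axiom T, which corresponds to reflexivity. R is not reflexive — not valid.
(C) p ⊃ LMp is axiom B; it is valid on a frame exactly when R is symmetric. R is symmetric, so valid.
(D) Mp ⊃ LMp is axiom 5, which corresponds to the euclidean property. R is not euclidean — not valid.
(E) Lp ⊃ Mp (axiom D) characterises the serial frames. R is serial — valid.

C, E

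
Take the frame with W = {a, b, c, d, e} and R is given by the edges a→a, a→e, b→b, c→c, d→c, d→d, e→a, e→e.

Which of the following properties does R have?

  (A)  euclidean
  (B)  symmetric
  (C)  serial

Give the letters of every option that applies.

(A) not euclidean: d R c and d R d but not c R d.
(B) not symmetric: d R c but not c R d.
(C) serial: every world has an R-successor.

C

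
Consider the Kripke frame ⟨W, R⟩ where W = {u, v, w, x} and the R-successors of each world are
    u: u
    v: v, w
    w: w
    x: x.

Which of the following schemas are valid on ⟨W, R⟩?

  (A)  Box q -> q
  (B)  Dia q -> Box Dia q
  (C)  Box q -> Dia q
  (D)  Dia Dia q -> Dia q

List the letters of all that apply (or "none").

R is reflexive: each world relates to itself.
R is transitive: R is closed under composition.
R is not euclidean: v R w and v R v but not w R v.
R is serial: every world has an R-successor.
(A) Box q -> q is axiom T; it is valid on a frame exactly when R is reflexive. R is reflexive, so valid.
(B) Dia q -> Box Dia q (axiom 5) characterises the euclidean frames. R is not euclidean — not valid.
(C) Box q -> Dia q (axiom D) characterises the serial frames. R is serial — valid.
(D) Dia Dia q -> Dia q is the dual of axiom 4, which corresponds to transitivity. R is transitive — valid.

A, C, D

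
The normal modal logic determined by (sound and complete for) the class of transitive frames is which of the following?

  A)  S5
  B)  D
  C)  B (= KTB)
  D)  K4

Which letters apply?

D

(A) S5 is determined by the class of reflexive, symmetric, and transitive frames.
(B) D is determined by the class of serial frames.
(C) B (= KTB) is determined by the class of reflexive and symmetric frames.
(D) K4 is determined by exactly this class.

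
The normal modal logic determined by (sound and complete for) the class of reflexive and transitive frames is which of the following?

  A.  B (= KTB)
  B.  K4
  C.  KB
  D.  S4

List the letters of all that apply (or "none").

(A) B (= KTB) is determined by the class of reflexive and symmetric frames.
(B) K4 is determined by the class of transitive frames.
(C) KB is determined by the class of symmetric frames.
(D) S4 is determined by exactly this class.

D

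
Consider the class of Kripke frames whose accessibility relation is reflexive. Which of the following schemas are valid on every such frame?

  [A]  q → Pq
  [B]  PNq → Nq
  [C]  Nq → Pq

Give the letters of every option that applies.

A reflexive relation is serial.
(A) the dual of axiom T: valid iff R is reflexive. Every such R is reflexive — valid.
(B) the dual of axiom 5: valid iff R is euclidean. Such an R need not be euclidean — not valid.
(C) Nq → Pq (axiom D) characterises the serial frames. Every such R is serial — valid.

A, C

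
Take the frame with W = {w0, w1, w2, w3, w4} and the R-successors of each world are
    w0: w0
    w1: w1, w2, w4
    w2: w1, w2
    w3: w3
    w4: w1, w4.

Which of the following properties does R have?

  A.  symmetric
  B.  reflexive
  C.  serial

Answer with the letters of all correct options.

A, B, C

(A) symmetric: every R-edge is matched by its reverse.
(B) reflexive: each world relates to itself.
(C) serial: every world has an R-successor.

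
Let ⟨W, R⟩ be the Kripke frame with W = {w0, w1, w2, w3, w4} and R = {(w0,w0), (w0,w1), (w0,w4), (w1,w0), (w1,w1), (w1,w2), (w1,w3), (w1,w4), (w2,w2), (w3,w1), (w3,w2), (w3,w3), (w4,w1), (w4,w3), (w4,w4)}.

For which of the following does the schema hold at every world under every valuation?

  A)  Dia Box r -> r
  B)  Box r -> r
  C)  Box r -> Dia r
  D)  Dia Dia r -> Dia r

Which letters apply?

B, C

R is reflexive: each world relates to itself.
R is not symmetric: w0 R w4 but not w4 R w0.
R is not transitive: w0 R w1 and w1 R w2 but not w0 R w2.
R is serial: every world has an R-successor.
(A) Dia Box r -> r is the dual of axiom B, which corresponds to symmetry. R is not symmetric — not valid.
(B) Box r -> r is axiom T, which corresponds to reflexivity. R is reflexive — valid.
(C) Box r -> Dia r is axiom D; it is valid on a frame exactly when R is serial. R is serial, so valid.
(D) Dia Dia r -> Dia r is the dual of axiom 4, which corresponds to transitivity. R is not transitive — not valid.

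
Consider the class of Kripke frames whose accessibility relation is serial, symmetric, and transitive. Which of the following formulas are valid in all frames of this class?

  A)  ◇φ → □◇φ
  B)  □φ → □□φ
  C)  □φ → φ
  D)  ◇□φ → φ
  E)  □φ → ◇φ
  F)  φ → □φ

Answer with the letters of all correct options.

A serial symmetric transitive relation is reflexive (take any v with uRv; symmetry gives vRu and transitivity gives uRu), hence an equivalence relation.
(A) ◇φ → □◇φ (axiom 5) characterises the euclidean frames. Every such R is euclidean — valid.
(B) □φ → □□φ is axiom 4; it is valid on a frame exactly when R is transitive. Every such R is transitive, so valid.
(C) axiom T: valid iff R is reflexive. Every such R is reflexive — valid.
(D) the dual of axiom B: valid iff R is symmetric. Every such R is symmetric — valid.
(E) □φ → ◇φ (axiom D) characterises the serial frames. Every such R is serial — valid.
(F) φ → □φ is valid only on frames where every R-edge is a self-loop. Such an R need not be a subset of the identity — not valid.

A, B, C, D, E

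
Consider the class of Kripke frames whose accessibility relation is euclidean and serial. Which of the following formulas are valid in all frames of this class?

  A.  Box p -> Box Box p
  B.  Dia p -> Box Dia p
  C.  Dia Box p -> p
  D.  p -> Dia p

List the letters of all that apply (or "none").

B

(A) Box p -> Box Box p is axiom 4, which corresponds to transitivity. Such an R need not be transitive — not valid.
(B) Dia p -> Box Dia p is axiom 5; it is valid on a frame exactly when R is euclidean. Every such R is euclidean, so valid.
(C) Dia Box p -> p is the dual of axiom B, which corresponds to symmetry. Such an R need not be symmetric — not valid.
(D) p -> Dia p is the dual of axiom T, which corresponds to reflexivity. Such an R need not be reflexive — not valid.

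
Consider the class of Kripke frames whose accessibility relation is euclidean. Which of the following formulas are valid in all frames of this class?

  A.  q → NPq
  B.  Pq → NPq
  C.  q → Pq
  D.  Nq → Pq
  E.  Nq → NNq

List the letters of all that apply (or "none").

(A) q → NPq is axiom B; it is valid on a frame exactly when R is symmetric. Such an R need not be symmetric, so not valid.
(B) Pq → NPq is axiom 5, which corresponds to the euclidean property. Every such R is euclidean — valid.
(C) the dual of axiom T: valid iff R is reflexive. Such an R need not be reflexive — not valid.
(D) Nq → Pq (axiom D) characterises the serial frames. Such an R need not be serial — not valid.
(E) Nq → NNq is axiom 4; it is valid on a frame exactly when R is transitive. Such an R need not be transitive, so not valid.

B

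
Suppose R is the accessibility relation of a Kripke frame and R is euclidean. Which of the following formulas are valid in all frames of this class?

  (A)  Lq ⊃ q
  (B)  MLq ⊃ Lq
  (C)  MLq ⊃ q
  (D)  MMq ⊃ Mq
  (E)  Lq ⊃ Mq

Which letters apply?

B

(A) Lq ⊃ q (axiom T) characterises the reflexive frames. Such an R need not be reflexive — not valid.
(B) MLq ⊃ Lq (the dual of axiom 5) characterises the euclidean frames. Every such R is euclidean — valid.
(C) the dual of axiom B: valid iff R is symmetric. Such an R need not be symmetric — not valid.
(D) the dual of axiom 4: valid iff R is transitive. Such an R need not be transitive — not valid.
(E) Lq ⊃ Mq is axiom D; it is valid on a frame exactly when R is serial. Such an R need not be serial, so not valid.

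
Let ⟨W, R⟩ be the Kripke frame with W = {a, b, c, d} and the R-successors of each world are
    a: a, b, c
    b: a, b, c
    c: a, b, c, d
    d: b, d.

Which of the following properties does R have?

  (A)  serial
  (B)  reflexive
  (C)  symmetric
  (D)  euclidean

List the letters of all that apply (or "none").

(A) serial: every world has an R-successor.
(B) reflexive: each world relates to itself.
(C) not symmetric: c R d but not d R c.
(D) not euclidean: c R a and c R d but not a R d.

A, B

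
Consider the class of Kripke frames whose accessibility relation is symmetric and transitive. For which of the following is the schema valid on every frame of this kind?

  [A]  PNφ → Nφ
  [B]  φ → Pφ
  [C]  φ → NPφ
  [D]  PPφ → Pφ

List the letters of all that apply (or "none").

A, C, D

A symmetric transitive relation is euclidean (uRv and uRw give vRu by symmetry, then vRw by transitivity).
(A) PNφ → Nφ is the dual of axiom 5, which corresponds to the euclidean property. Every such R is euclidean — valid.
(B) φ → Pφ (the dual of axiom T) characterises the reflexive frames. Such an R need not be reflexive — not valid.
(C) φ → NPφ is axiom B; it is valid on a frame exactly when R is symmetric. Every such R is symmetric, so valid.
(D) PPφ → Pφ is the dual of axiom 4; it is valid on a frame exactly when R is transitive. Every such R is transitive, so valid.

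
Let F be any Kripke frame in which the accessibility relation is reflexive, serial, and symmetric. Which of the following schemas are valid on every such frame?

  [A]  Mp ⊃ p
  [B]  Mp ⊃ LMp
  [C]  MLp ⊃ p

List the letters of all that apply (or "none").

C

(A) Mp ⊃ p is valid only on frames where every R-edge is a self-loop. Such an R need not be a subset of the identity — not valid.
(B) Mp ⊃ LMp (axiom 5) characterises the euclidean frames. Such an R need not be euclidean — not valid.
(C) the dual of axiom B: valid iff R is symmetric. Every such R is symmetric — valid.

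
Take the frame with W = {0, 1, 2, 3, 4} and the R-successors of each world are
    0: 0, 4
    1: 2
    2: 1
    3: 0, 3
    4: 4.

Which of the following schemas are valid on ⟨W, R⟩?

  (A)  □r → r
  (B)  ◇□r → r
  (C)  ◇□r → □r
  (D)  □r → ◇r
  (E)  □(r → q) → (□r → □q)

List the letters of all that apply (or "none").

D, E

R is not reflexive: not 1 R 1.
R is not symmetric: 0 R 4 but not 4 R 0.
R is not euclidean: 0 R 4 and 0 R 0 but not 4 R 0.
R is serial: every world has an R-successor.
(A) axiom T: valid iff R is reflexive. R is not reflexive — not valid.
(B) ◇□r → r is the dual of axiom B; it is valid on a frame exactly when R is symmetric. R is not symmetric, so not valid.
(C) ◇□r → □r is the dual of axiom 5; it is valid on a frame exactly when R is euclidean. R is not euclidean, so not valid.
(D) □r → ◇r is axiom D; it is valid on a frame exactly when R is serial. R is serial, so valid.
(E) this is just K, valid on every normal frame.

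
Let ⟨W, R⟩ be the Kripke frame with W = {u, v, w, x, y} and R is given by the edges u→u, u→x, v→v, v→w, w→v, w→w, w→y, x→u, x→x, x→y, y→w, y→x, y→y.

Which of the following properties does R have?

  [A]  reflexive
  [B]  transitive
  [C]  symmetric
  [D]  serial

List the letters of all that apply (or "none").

(A) reflexive: each world relates to itself.
(B) not transitive: u R x and x R y but not u R y.
(C) symmetric: every R-edge is matched by its reverse.
(D) serial: every world has an R-successor.

A, C, D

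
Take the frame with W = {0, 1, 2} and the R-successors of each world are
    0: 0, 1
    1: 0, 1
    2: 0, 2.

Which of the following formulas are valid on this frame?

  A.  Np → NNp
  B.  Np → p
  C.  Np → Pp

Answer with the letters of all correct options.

B, C

R is reflexive: each world relates to itself.
R is not transitive: 2 R 0 and 0 R 1 but not 2 R 1.
R is serial: every world has an R-successor.
(A) Np → NNp (axiom 4) characterises the transitive frames. R is not transitive — not valid.
(B) Np → p (axiom T) characterises the reflexive frames. R is reflexive — valid.
(C) Np → Pp is axiom D; it is valid on a frame exactly when R is serial. R is serial, so valid.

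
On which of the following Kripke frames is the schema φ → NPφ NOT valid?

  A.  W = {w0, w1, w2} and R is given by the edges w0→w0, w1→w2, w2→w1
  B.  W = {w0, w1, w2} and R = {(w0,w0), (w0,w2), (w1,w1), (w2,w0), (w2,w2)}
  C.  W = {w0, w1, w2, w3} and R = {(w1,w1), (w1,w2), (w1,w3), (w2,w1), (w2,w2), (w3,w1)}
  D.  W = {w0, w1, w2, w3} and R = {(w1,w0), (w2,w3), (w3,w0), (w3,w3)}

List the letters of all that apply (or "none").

The schema φ → NPφ is axiom B; it is valid on a frame iff R is symmetric.
(A) R is symmetric (every R-edge is matched by its reverse), so the schema is valid here.
(B) R is symmetric (every R-edge is matched by its reverse), so the schema is valid here.
(C) R is symmetric (every R-edge is matched by its reverse), so the schema is valid here.
(D) R is not symmetric (w1 R w0 but not w0 R w1), so the schema fails here.

D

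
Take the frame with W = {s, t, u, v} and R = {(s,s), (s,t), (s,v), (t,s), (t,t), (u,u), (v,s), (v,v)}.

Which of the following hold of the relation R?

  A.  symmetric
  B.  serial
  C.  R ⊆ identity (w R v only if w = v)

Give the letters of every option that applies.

A, B

(A) symmetric: every R-edge is matched by its reverse.
(B) serial: every world has an R-successor.
(C) not ⊆ identity: s R t with s ≠ t.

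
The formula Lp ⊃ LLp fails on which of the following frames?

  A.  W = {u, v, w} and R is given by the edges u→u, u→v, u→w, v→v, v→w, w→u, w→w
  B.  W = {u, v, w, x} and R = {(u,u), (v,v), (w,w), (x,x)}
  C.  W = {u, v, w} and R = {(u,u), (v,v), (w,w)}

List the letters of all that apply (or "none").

A

The schema Lp ⊃ LLp is axiom 4; it is valid on a frame iff R is transitive.
(A) R is not transitive (v R w and w R u but not v R u), so the schema fails here.
(B) R is transitive (R is closed under composition), so the schema is valid here.
(C) R is transitive (R is closed under composition), so the schema is valid here.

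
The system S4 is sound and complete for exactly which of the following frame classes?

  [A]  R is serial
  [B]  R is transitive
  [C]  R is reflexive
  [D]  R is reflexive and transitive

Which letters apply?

D

(A) this class determines D, not S4.
(B) this class determines K4, not S4.
(C) this class determines T (= KT), not S4.
(D) S4 is sound and complete for exactly this class.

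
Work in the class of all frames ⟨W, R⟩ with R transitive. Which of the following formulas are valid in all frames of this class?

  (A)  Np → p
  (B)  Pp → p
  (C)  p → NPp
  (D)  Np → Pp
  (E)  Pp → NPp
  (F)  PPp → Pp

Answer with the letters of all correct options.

F

(A) Np → p is axiom T, which corresponds to reflexivity. Such an R need not be reflexive — not valid.
(B) Pp → p (the converse of T) corresponds to R being a subset of the identity. Such an R need not be a subset of the identity, so not valid.
(C) p → NPp is axiom B, which corresponds to symmetry. Such an R need not be symmetric — not valid.
(D) Np → Pp is axiom D, which corresponds to seriality. Such an R need not be serial — not valid.
(E) Pp → NPp is axiom 5, which corresponds to the euclidean property. Such an R need not be euclidean — not valid.
(F) PPp → Pp is the dual of axiom 4, which corresponds to transitivity. Every such R is transitive — valid.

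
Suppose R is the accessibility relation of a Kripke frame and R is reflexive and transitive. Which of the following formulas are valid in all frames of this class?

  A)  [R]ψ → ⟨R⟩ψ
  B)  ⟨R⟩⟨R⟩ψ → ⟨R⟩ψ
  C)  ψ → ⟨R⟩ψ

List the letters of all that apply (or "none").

A, B, C

Reflexive relations are serial.
(A) axiom D: valid iff R is serial. Every such R is serial — valid.
(B) ⟨R⟩⟨R⟩ψ → ⟨R⟩ψ is the dual of axiom 4, which corresponds to transitivity. Every such R is transitive — valid.
(C) ψ → ⟨R⟩ψ is the dual of axiom T, which corresponds to reflexivity. Every such R is reflexive — valid.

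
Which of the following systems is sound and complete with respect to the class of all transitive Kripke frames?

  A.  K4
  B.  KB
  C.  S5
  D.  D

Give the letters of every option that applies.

A

(A) K4 is determined by exactly this class.
(B) KB is determined by the class of symmetric frames.
(C) S5 is determined by the class of reflexive, symmetric, and transitive frames.
(D) D is determined by the class of serial frames.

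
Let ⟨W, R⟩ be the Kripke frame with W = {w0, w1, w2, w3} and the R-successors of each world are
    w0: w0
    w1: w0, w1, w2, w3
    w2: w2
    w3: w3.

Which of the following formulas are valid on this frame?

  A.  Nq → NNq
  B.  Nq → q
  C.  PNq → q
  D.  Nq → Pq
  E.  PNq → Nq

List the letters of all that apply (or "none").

R is reflexive: each world relates to itself.
R is not symmetric: w1 R w0 but not w0 R w1.
R is transitive: R is closed under composition.
R is not euclidean: w1 R w0 and w1 R w1 but not w0 R w1.
R is serial: every world has an R-successor.
(A) axiom 4: valid iff R is transitive. R is transitive — valid.
(B) Nq → q (axiom T) characterises the reflexive frames. R is reflexive — valid.
(C) the dual of axiom B: valid iff R is symmetric. R is not symmetric — not valid.
(D) axiom D: valid iff R is serial. R is serial — valid.
(E) the dual of axiom 5: valid iff R is euclidean. R is not euclidean — not valid.

A, B, D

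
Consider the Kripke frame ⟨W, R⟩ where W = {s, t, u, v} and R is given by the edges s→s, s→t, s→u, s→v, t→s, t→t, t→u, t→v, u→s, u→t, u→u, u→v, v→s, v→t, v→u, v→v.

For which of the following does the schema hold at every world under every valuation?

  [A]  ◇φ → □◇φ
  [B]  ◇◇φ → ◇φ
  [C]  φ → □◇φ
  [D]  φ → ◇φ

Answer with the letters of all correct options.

A, B, C, D

R is reflexive: each world relates to itself.
R is symmetric: every R-edge is matched by its reverse.
R is transitive: R is closed under composition.
R is euclidean: any two R-successors of the same world are R-related.
(A) ◇φ → □◇φ is axiom 5, which corresponds to the euclidean property. R is euclidean — valid.
(B) the dual of axiom 4: valid iff R is transitive. R is transitive — valid.
(C) φ → □◇φ (axiom B) characterises the symmetric frames. R is symmetric — valid.
(D) φ → ◇φ is the dual of axiom T, which corresponds to reflexivity. R is reflexive — valid.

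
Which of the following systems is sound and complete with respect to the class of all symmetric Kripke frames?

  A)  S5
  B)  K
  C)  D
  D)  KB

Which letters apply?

(A) S5 is determined by the class of reflexive, symmetric, and transitive frames.
(B) K is determined by the class of arbitrary frames.
(C) D is determined by the class of serial frames.
(D) KB is determined by exactly this class.

D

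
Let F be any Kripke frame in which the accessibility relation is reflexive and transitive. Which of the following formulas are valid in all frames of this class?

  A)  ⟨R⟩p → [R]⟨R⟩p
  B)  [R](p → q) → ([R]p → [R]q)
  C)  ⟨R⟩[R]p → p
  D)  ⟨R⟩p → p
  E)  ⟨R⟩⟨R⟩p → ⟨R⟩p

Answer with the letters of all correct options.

B, E

Reflexive relations are serial.
(A) ⟨R⟩p → [R]⟨R⟩p is axiom 5, which corresponds to the euclidean property. Such an R need not be euclidean — not valid.
(B) [R](p → q) → ([R]p → [R]q) is axiom K, valid on every Kripke frame — valid.
(C) ⟨R⟩[R]p → p (the dual of axiom B) characterises the symmetric frames. Such an R need not be symmetric — not valid.
(D) ⟨R⟩p → p is valid only on frames where every R-edge is a self-loop. Such an R need not be a subset of the identity — not valid.
(E) the dual of axiom 4: valid iff R is transitive. Every such R is transitive — valid.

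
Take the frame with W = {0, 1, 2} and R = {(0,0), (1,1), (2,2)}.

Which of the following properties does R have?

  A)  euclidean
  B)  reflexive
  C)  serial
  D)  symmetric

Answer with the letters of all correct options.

(A) euclidean: any two R-successors of the same world are R-related.
(B) reflexive: each world relates to itself.
(C) serial: every world has an R-successor.
(D) symmetric: every R-edge is matched by its reverse.

A, B, C, D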